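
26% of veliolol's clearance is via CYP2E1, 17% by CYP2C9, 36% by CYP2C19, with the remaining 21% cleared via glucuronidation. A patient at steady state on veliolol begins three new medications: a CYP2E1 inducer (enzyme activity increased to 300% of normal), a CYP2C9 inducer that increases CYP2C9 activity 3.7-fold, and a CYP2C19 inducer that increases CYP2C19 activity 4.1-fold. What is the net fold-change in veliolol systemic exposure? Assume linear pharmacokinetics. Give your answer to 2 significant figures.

0.32

The CYP2E1 pathway (26% of clearance) increases to 3× activity: 0.26 × 3 = 0.78.
The CYP2C9 pathway (17% of clearance) increases to 3.7× activity: 0.17 × 3.7 = 0.629.
The CYP2C19 pathway (36% of clearance) increases to 4.1× activity: 0.36 × 4.1 = 1.476.
Non-CYP routes (21%) are unchanged.
CL_new/CL_old = 0.78 + 0.629 + 1.476 + 0.21 = 3.095.
Net systemic exposure ratio = 1 / 3.095 = 0.32.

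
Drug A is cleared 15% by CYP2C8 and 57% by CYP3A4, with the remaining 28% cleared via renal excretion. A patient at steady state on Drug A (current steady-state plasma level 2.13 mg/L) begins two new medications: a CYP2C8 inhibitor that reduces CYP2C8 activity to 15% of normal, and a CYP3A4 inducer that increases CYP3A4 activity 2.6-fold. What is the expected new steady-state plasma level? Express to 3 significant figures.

1.19 mg/L

The CYP2C8 pathway (15% of clearance) falls to 0.15× activity: 0.15 × 0.15 = 0.0225.
The CYP3A4 pathway (57% of clearance) rises to 2.6× activity: 0.57 × 2.6 = 1.482.
The remaining 28% of clearance is unaffected.
Relative clearance = 0.0225 + 1.482 + 0.28 = 1.7845.
New steady-state plasma level = 2.13 / 1.7845 = 1.19 mg/L (concentration scales inversely with clearance).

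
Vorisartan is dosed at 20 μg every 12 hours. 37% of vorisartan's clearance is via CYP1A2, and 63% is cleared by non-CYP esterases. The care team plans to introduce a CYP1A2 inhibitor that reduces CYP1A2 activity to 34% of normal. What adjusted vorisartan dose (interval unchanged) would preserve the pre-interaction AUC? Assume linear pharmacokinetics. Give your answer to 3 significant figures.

15.1 μg

The CYP1A2 pathway (37% of clearance) falls to 0.34× activity: 0.37 × 0.34 = 0.1258.
The remaining 63% of clearance is unaffected.
New clearance relative to baseline: 0.1258 + 0.63 = 0.7558.
To maintain the same steady-state level, dose must scale with clearance: new dose = 20 × 0.7558 = 15.1 μg.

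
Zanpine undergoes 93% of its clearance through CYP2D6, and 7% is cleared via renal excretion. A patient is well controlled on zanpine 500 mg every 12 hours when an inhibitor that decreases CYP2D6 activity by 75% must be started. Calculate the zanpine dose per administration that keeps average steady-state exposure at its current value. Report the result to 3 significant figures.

151 mg

The CYP2D6 pathway (93% of clearance) is reduced to 0.25× activity: 0.93 × 0.25 = 0.2325.
The remaining 7% of clearance is unaffected.
New clearance relative to baseline: 0.2325 + 0.07 = 0.3025.
To maintain the same steady-state level, dose must scale with clearance: new dose = 500 × 0.3025 = 151 mg.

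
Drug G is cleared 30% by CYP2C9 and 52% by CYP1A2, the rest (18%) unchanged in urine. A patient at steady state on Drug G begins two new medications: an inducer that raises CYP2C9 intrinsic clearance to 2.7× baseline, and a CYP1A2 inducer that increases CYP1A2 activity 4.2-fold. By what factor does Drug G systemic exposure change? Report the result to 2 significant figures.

The CYP2C9 pathway (30% of clearance) is boosted to 2.7× activity: 0.3 × 2.7 = 0.81.
The CYP1A2 pathway (52% of clearance) increases to 4.2× activity: 0.52 × 4.2 = 2.184.
The remaining 18% of clearance is unaffected.
New clearance relative to baseline: 0.81 + 2.184 + 0.18 = 3.174.
Systemic exposure ∝ 1/CL: fold-change = 1 / 3.174 = 0.32.

0.32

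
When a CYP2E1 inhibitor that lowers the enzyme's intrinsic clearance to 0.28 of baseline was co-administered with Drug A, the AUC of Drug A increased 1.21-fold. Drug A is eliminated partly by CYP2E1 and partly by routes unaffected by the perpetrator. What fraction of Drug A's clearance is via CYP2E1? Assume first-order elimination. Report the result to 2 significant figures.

0.24

Let x = fm,CYP2E1. Because AUC ∝ 1/CL, relative clearance fell to 1/1.21 = 0.8264.
Only the CYP2E1 route changed, so 0.8264 = x·0.28 + (1 − x), giving x = 0.24.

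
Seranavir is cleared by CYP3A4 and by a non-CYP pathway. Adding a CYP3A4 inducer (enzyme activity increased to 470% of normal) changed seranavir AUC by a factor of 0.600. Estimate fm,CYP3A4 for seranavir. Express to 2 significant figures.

0.18

Call the CYP3A4 fraction fm. After the interaction, CL_new/CL_old = fm × 4.7 + (1 − fm).
AUC ratio = 1 / (new CL fraction), so new CL fraction = 1 / 0.600 = 1.667.
fm × 4.7 + 1 − fm = 1.667  ⇒  fm × (4.7 − 1) = 0.6667  ⇒  fm = 0.18.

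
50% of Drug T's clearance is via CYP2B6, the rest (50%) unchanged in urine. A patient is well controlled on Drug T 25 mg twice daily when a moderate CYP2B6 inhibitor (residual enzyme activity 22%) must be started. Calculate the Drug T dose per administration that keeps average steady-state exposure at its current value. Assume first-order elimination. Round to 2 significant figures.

15 mg

The CYP2B6 pathway (50% of clearance) falls to 0.22× activity: 0.5 × 0.22 = 0.11.
The remaining 50% of clearance is unaffected.
CL_new/CL_old = 0.11 + 0.5 = 0.61.
Css,avg = (dose rate)/CL, so holding Css fixed requires dose ∝ CL: 25 × 0.61 = 15 mg.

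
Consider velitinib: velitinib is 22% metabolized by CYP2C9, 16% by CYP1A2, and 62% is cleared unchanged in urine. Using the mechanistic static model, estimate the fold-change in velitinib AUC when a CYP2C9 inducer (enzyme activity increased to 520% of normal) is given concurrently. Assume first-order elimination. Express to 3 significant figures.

The CYP2C9 pathway (22% of clearance) is boosted to 5.2× activity: 0.22 × 5.2 = 1.144.
CYP1A2 (16%) and the residual 62% are unaffected.
Relative clearance = 1.144 + 0.16 + 0.62 = 1.924.
AUC ratio = CL_old/CL_new = 1 / 1.924 = 0.520.

0.520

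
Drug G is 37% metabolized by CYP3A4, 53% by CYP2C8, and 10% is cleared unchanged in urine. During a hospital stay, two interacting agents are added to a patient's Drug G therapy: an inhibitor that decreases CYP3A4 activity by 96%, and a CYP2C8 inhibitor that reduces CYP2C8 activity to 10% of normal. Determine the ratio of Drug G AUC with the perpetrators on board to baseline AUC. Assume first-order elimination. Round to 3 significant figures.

The CYP3A4 pathway (37% of clearance) is reduced to 0.04× activity: 0.37 × 0.04 = 0.0148.
The CYP2C8 pathway (53% of clearance) drops to 0.1× activity: 0.53 × 0.1 = 0.053.
Non-CYP routes (10%) are unchanged.
New clearance relative to baseline: 0.0148 + 0.053 + 0.1 = 0.1678.
AUC ∝ 1/CL: fold-change = 1 / 0.1678 = 5.96.

5.96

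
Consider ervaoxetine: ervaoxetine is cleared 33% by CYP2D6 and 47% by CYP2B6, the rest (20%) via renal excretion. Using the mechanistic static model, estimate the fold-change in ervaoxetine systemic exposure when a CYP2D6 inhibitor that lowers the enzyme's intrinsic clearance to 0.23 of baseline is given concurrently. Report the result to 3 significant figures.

1.34

The CYP2D6 pathway (33% of clearance) is reduced to 0.23× activity: 0.33 × 0.23 = 0.0759.
CYP2B6 (47%) and the residual 20% are unaffected.
New clearance relative to baseline: 0.0759 + 0.47 + 0.2 = 0.7459.
Systemic exposure is inversely proportional to clearance, so the fold-change is 1 / 0.7459 = 1.34.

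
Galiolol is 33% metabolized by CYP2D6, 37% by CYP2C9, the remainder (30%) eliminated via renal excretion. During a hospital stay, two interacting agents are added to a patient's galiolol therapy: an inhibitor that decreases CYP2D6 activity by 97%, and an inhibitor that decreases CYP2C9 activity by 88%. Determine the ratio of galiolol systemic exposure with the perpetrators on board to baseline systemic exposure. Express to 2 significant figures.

The CYP2D6 pathway (33% of clearance) falls to 0.03× activity: 0.33 × 0.03 = 0.0099.
The CYP2C9 pathway (37% of clearance) falls to 0.12× activity: 0.37 × 0.12 = 0.0444.
Non-CYP routes (30%) are unchanged.
Relative clearance = 0.0099 + 0.0444 + 0.3 = 0.3543.
Net systemic exposure ratio = 1 / 0.3543 = 2.8.

2.8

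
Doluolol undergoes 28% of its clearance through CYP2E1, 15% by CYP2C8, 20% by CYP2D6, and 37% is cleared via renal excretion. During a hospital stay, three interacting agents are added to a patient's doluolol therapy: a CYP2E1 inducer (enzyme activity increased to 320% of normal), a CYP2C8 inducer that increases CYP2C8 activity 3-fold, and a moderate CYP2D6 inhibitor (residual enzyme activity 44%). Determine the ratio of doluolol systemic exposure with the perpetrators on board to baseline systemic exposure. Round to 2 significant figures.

0.55

CYP2E1: 0.28 × 3.2 = 0.896
CYP2C8: 0.15 × 3 = 0.45
CYP2D6: 0.2 × 0.44 = 0.088
Other: 0.37 (unchanged)
CL_new/CL_old = 0.896 + 0.45 + 0.088 + 0.37 = 1.804.
Net systemic exposure ratio = 1 / 1.804 = 0.55.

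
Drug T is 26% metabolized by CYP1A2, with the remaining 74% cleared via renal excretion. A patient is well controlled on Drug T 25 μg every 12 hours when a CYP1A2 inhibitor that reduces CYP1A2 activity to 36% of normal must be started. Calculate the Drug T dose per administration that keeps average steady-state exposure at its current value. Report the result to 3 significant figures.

CYP1A2: 0.26 × 0.36 = 0.0936
Other: 0.74 (unchanged)
Relative clearance = 0.0936 + 0.74 = 0.8336.
To maintain the same steady-state level, dose must scale with clearance: new dose = 25 × 0.8336 = 20.8 μg.

20.8 μg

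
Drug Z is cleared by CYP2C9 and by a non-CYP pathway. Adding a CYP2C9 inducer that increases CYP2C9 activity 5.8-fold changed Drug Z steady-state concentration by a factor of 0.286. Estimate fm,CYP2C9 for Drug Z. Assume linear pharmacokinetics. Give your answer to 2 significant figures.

0.52

CL'/CL = 1 / 0.286 = 3.497
5.8·fm + (1 − fm) = 3.497
fm = (3.497 − 1) / (5.8 − 1) = 0.52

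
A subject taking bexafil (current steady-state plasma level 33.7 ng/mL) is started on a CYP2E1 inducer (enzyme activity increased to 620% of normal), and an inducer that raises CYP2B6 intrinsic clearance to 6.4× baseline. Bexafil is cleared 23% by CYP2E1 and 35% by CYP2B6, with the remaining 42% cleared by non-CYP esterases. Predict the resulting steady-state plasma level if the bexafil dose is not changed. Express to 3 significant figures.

8.25 ng/mL

CYP2E1: 0.23 × 6.2 = 1.426
CYP2B6: 0.35 × 6.4 = 2.24
Other: 0.42 (unchanged)
New clearance relative to baseline: 1.426 + 2.24 + 0.42 = 4.086.
Steady-state plasma level ∝ 1/CL: new value = 33.7 / 4.086 = 8.25 ng/mL.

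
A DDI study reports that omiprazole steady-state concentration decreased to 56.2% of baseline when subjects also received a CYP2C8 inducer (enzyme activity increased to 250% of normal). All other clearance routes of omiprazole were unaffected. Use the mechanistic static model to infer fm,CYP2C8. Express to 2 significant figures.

Write x for the fraction cleared via CYP2C8. The observed steady-state concentration change means clearance rose to 1/0.562 = 1.779 of baseline.
Only the CYP2C8 route changed, so 1.779 = x·2.5 + (1 − x), giving x = 0.52.

0.52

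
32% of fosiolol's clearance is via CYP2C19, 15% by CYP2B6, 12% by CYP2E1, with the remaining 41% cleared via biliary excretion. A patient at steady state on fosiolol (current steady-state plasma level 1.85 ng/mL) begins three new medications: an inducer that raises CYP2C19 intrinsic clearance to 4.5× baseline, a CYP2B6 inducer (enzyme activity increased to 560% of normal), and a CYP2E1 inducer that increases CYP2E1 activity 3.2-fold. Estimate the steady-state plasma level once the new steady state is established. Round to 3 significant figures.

0.602 ng/mL

CYP2C19: 0.32 × 4.5 = 1.44
CYP2B6: 0.15 × 5.6 = 0.84
CYP2E1: 0.12 × 3.2 = 0.384
Other: 0.41 (unchanged)
Relative clearance = 1.44 + 0.84 + 0.384 + 0.41 = 3.074.
Steady-state plasma level ∝ 1/CL: new value = 1.85 / 3.074 = 0.602 ng/mL.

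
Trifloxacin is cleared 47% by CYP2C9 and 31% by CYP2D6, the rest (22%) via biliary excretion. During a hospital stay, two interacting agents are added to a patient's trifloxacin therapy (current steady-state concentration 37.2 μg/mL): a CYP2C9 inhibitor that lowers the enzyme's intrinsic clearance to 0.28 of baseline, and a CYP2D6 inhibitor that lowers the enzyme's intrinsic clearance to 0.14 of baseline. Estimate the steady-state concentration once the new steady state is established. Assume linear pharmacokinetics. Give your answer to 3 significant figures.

CYP2C9: 0.47 × 0.28 = 0.1316
CYP2D6: 0.31 × 0.14 = 0.0434
Other: 0.22 (unchanged)
New clearance relative to baseline: 0.1316 + 0.0434 + 0.22 = 0.395.
Steady-state concentration ∝ 1/CL: new value = 37.2 / 0.395 = 94.2 μg/mL.

94.2 μg/mL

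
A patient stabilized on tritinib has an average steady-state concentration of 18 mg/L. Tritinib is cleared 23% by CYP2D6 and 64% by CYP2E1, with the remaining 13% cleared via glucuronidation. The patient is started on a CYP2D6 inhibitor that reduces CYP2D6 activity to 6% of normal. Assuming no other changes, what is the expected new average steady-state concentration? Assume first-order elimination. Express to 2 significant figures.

23 mg/L

The CYP2D6 pathway (23% of clearance) falls to 0.06× activity: 0.23 × 0.06 = 0.0138.
CYP2E1 (64%) and the residual 13% are unaffected.
Relative clearance = 0.0138 + 0.64 + 0.13 = 0.7838.
With dosing unchanged, average steady-state concentration scales as 1/CL: 18 / 0.7838 = 23 mg/L.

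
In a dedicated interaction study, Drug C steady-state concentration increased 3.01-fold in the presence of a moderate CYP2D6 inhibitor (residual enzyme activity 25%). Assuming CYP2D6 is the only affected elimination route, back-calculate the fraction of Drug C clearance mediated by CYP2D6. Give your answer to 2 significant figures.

0.89

Let x = fm,CYP2D6. Because steady-state concentration ∝ 1/CL, relative clearance fell to 1/3.01 = 0.3322.
Setting x·0.25 + (1 − x) = 0.3322 and solving: x = (0.3322 − 1)/(0.25 − 1) = 0.89.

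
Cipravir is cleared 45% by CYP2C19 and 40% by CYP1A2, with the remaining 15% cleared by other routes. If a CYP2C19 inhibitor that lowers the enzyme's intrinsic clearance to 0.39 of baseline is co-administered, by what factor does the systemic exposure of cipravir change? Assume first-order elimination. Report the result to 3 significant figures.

1.38

The CYP2C19 pathway (45% of clearance) drops to 0.39× activity: 0.45 × 0.39 = 0.1755.
CYP1A2 (40%) and the residual 15% are unaffected.
CL_new/CL_old = 0.1755 + 0.4 + 0.15 = 0.7255.
Systemic exposure ratio = CL_old/CL_new = 1 / 0.7255 = 1.38.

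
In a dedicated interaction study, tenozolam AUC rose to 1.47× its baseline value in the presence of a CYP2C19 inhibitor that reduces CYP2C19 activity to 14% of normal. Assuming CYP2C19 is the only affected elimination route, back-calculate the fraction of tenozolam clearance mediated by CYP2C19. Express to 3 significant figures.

0.372

Let x = fm,CYP2C19. Because AUC ∝ 1/CL, relative clearance fell to 1/1.47 = 0.6803.
Setting x·0.14 + (1 − x) = 0.6803 and solving: x = (0.6803 − 1)/(0.14 − 1) = 0.372.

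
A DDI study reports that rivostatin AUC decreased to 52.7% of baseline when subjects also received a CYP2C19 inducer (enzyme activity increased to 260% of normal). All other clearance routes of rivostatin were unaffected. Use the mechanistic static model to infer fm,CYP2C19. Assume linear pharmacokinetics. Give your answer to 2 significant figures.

0.56

CL'/CL = 1 / 0.527 = 1.898
2.6·fm + (1 − fm) = 1.898
fm = (1.898 − 1) / (2.6 − 1) = 0.56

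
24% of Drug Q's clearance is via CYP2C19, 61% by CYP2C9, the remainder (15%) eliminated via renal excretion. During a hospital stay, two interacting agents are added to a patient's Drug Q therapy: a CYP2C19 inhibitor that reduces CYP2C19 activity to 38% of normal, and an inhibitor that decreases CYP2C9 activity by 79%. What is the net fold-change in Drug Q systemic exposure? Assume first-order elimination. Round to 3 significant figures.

2.71

CYP2C19: 0.24 × 0.38 = 0.0912
CYP2C9: 0.61 × 0.21 = 0.1281
Other: 0.15 (unchanged)
Relative clearance = 0.0912 + 0.1281 + 0.15 = 0.3693.
Net systemic exposure ratio = 1 / 0.3693 = 2.71.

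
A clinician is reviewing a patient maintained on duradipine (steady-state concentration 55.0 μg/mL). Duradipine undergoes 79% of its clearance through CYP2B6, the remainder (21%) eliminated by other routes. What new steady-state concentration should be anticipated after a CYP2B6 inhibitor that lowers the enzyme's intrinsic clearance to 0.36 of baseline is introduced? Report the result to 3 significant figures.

111 μg/mL

The CYP2B6 pathway (79% of clearance) is reduced to 0.36× activity: 0.79 × 0.36 = 0.2844.
Non-CYP routes (21%) are unchanged.
CL_new/CL_old = 0.2844 + 0.21 = 0.4944.
Steady-state concentration ∝ 1/CL, so new value = 55.0 / 0.4944 = 111 μg/mL.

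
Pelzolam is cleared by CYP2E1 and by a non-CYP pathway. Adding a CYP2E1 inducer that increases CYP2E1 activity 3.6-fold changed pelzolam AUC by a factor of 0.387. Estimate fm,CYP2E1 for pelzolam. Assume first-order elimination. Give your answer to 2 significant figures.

0.61

Let fm be the CYP2E1 fraction. New clearance relative to baseline = fm × 3.6 + (1 − fm).
AUC ratio = 1 / (new CL fraction), so new CL fraction = 1 / 0.387 = 2.584.
fm × 3.6 + 1 − fm = 2.584  ⇒  fm × (3.6 − 1) = 1.584  ⇒  fm = 0.61.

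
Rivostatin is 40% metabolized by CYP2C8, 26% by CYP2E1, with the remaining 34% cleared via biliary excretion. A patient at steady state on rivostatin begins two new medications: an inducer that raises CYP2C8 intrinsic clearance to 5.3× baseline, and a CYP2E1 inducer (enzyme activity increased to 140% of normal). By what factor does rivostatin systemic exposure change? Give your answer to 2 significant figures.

0.35

CYP2C8: 0.4 × 5.3 = 2.12
CYP2E1: 0.26 × 1.4 = 0.364
Other: 0.34 (unchanged)
New clearance relative to baseline: 2.12 + 0.364 + 0.34 = 2.824.
Because systemic exposure varies inversely with clearance, the combined effect is 1 / 2.824 = 0.35.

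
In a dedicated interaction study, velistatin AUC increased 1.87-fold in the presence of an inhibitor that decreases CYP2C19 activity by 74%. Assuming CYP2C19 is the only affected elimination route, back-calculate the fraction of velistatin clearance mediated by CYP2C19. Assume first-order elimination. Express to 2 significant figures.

0.63

Let x = fm,CYP2C19. Because AUC ∝ 1/CL, relative clearance fell to 1/1.87 = 0.5348.
Only the CYP2C19 route changed, so 0.5348 = x·0.26 + (1 − x), giving x = 0.63.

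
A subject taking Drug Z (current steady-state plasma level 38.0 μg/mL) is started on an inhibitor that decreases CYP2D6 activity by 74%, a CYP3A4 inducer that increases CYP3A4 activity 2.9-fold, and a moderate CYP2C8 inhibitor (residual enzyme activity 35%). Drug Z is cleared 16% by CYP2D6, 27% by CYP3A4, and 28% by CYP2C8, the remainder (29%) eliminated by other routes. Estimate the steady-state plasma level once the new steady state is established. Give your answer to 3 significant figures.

31.3 μg/mL

CYP2D6: 0.16 × 0.26 = 0.0416
CYP3A4: 0.27 × 2.9 = 0.783
CYP2C8: 0.28 × 0.35 = 0.098
Other: 0.29 (unchanged)
Relative clearance = 0.0416 + 0.783 + 0.098 + 0.29 = 1.2126.
Steady-state plasma level ∝ 1/CL: new value = 38.0 / 1.2126 = 31.3 μg/mL.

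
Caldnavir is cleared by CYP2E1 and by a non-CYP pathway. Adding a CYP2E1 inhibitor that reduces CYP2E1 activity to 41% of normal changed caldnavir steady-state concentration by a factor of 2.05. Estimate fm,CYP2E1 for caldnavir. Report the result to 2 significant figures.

Call the CYP2E1 fraction fm. After the interaction, CL_new/CL_old = fm × 0.41 + (1 − fm).
Steady-state concentration ratio = 1 / (new CL fraction), so new CL fraction = 1 / 2.05 = 0.4878.
fm × 0.41 + 1 − fm = 0.4878  ⇒  fm × (0.41 − 1) = −0.5122  ⇒  fm = 0.87.

0.87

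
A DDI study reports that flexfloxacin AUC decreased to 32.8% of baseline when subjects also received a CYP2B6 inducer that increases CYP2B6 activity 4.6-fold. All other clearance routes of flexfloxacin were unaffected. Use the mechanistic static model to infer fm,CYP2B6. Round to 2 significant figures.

0.57

Write x for the fraction cleared via CYP2B6. The observed AUC change means clearance rose to 1/0.328 = 3.049 of baseline.
Only the CYP2B6 route changed, so 3.049 = x·4.6 + (1 − x), giving x = 0.57.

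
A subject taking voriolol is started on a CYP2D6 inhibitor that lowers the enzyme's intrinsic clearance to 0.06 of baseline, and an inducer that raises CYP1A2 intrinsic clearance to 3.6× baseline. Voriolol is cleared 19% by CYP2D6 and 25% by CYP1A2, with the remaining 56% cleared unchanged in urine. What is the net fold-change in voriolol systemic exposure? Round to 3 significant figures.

0.680

CYP2D6: 0.19 × 0.06 = 0.0114
CYP1A2: 0.25 × 3.6 = 0.9
Other: 0.56 (unchanged)
Relative clearance = 0.0114 + 0.9 + 0.56 = 1.4714.
Because systemic exposure varies inversely with clearance, the combined effect is 1 / 1.4714 = 0.680.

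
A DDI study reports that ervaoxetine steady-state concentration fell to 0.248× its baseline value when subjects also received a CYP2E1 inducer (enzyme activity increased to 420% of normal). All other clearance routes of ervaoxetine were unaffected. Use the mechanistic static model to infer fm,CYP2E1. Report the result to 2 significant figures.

Let x = fm,CYP2E1. Because steady-state concentration ∝ 1/CL, relative clearance rose to 1/0.248 = 4.032.
Only the CYP2E1 route changed, so 4.032 = x·4.2 + (1 − x), giving x = 0.95.

0.95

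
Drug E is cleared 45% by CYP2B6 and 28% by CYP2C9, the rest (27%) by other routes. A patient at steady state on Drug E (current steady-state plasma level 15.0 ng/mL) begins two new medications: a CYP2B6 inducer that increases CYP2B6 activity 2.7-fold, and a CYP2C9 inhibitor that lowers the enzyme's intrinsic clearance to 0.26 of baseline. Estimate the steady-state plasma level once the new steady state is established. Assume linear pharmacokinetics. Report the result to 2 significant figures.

9.6 ng/mL

CYP2B6: 0.45 × 2.7 = 1.215
CYP2C9: 0.28 × 0.26 = 0.0728
Other: 0.27 (unchanged)
New clearance relative to baseline: 1.215 + 0.0728 + 0.27 = 1.5578.
Dividing the baseline by the relative clearance: 15.0 / 1.5578 = 9.6 ng/mL.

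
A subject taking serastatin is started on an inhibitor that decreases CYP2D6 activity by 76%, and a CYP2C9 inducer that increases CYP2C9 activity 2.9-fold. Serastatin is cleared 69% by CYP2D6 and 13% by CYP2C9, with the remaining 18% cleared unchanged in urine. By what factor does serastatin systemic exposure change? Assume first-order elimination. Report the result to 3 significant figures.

The CYP2D6 pathway (69% of clearance) drops to 0.24× activity: 0.69 × 0.24 = 0.1656.
The CYP2C9 pathway (13% of clearance) rises to 2.9× activity: 0.13 × 2.9 = 0.377.
Non-CYP routes (18%) are unchanged.
Relative clearance = 0.1656 + 0.377 + 0.18 = 0.7226.
Net systemic exposure ratio = 1 / 0.7226 = 1.38.

1.38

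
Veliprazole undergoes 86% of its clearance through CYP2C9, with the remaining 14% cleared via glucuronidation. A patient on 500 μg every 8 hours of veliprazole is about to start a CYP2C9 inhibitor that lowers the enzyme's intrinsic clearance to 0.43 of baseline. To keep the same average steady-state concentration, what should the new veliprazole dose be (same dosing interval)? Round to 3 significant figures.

The CYP2C9 pathway (86% of clearance) falls to 0.43× activity: 0.86 × 0.43 = 0.3698.
Non-CYP routes (14%) are unchanged.
Relative clearance = 0.3698 + 0.14 = 0.5098.
To maintain the same steady-state level, dose must scale with clearance: new dose = 500 × 0.5098 = 255 μg.

255 μg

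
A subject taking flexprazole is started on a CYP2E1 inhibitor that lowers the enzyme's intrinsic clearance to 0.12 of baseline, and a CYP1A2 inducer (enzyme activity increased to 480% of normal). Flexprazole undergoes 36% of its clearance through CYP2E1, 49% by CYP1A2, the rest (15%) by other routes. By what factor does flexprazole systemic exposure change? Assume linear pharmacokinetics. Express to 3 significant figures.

CYP2E1: 0.36 × 0.12 = 0.0432
CYP1A2: 0.49 × 4.8 = 2.352
Other: 0.15 (unchanged)
CL_new/CL_old = 0.0432 + 2.352 + 0.15 = 2.5452.
Because systemic exposure varies inversely with clearance, the combined effect is 1 / 2.5452 = 0.393.

0.393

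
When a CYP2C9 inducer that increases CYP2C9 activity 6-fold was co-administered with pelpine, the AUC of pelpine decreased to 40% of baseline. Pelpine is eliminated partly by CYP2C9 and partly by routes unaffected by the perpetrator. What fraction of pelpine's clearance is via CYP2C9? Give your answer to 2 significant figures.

Call the CYP2C9 fraction fm. After the interaction, CL_new/CL_old = fm × 6 + (1 − fm).
AUC ratio = 1 / (new CL fraction), so new CL fraction = 1 / 0.400 = 2.5.
fm × 6 + 1 − fm = 2.5  ⇒  fm × (6 − 1) = 1.5  ⇒  fm = 0.30.

0.30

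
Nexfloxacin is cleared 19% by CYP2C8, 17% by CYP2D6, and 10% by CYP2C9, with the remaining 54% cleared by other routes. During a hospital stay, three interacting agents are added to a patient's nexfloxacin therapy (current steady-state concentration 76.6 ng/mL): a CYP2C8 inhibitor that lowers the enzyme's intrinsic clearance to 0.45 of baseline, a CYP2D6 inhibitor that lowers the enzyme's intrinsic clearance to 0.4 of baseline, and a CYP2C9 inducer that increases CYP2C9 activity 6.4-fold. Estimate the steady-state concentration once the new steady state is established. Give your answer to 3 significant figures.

CYP2C8: 0.19 × 0.45 = 0.0855
CYP2D6: 0.17 × 0.4 = 0.068
CYP2C9: 0.1 × 6.4 = 0.64
Other: 0.54 (unchanged)
New clearance relative to baseline: 0.0855 + 0.068 + 0.64 + 0.54 = 1.3335.
New steady-state concentration = 76.6 / 1.3335 = 57.4 ng/mL (concentration scales inversely with clearance).

57.4 ng/mL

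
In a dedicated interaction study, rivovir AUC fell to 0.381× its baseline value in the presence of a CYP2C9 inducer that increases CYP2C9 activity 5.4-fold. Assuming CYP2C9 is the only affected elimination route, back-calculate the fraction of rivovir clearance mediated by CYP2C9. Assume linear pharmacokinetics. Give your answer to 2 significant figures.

0.37

CL'/CL = 1 / 0.381 = 2.625
5.4·fm + (1 − fm) = 2.625
fm = (2.625 − 1) / (5.4 − 1) = 0.37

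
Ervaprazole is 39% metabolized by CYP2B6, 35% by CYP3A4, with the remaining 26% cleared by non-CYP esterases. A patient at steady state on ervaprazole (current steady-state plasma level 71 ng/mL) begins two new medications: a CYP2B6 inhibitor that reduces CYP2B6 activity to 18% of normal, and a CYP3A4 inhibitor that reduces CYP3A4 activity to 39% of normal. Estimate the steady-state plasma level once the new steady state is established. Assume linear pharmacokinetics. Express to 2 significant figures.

The CYP2B6 pathway (39% of clearance) is reduced to 0.18× activity: 0.39 × 0.18 = 0.0702.
The CYP3A4 pathway (35% of clearance) drops to 0.39× activity: 0.35 × 0.39 = 0.1365.
Non-CYP routes (26%) are unchanged.
Relative clearance = 0.0702 + 0.1365 + 0.26 = 0.4667.
Steady-state plasma level ∝ 1/CL: new value = 71 / 0.4667 = 1.5 × 10² ng/mL.

1.5 × 10² ng/mL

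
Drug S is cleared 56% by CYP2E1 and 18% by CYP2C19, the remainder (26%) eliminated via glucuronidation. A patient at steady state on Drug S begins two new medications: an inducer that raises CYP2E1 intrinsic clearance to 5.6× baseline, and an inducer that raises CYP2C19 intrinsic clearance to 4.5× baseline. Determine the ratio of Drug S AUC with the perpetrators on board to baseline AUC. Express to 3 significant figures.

0.238

CYP2E1: 0.56 × 5.6 = 3.136
CYP2C19: 0.18 × 4.5 = 0.81
Other: 0.26 (unchanged)
New clearance relative to baseline: 3.136 + 0.81 + 0.26 = 4.206.
Net AUC ratio = 1 / 4.206 = 0.238.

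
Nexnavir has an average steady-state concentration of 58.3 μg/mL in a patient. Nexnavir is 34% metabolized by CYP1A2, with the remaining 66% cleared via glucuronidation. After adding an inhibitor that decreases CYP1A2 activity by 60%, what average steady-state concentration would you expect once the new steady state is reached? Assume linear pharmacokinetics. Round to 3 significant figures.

73.2 μg/mL

The CYP1A2 pathway (34% of clearance) falls to 0.4× activity: 0.34 × 0.4 = 0.136.
Non-CYP routes (66%) are unchanged.
CL_new/CL_old = 0.136 + 0.66 = 0.796.
New average steady-state concentration = baseline ÷ relative clearance = 58.3 / 0.796 = 73.2 μg/mL.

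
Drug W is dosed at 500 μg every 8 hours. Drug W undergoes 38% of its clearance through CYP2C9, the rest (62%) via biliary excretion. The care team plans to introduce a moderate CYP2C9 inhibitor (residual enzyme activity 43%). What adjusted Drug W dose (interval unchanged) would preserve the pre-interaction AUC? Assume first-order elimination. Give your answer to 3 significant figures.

The CYP2C9 pathway (38% of clearance) falls to 0.43× activity: 0.38 × 0.43 = 0.1634.
Non-CYP routes (62%) are unchanged.
New clearance relative to baseline: 0.1634 + 0.62 = 0.7834.
Css,avg = (dose rate)/CL, so holding Css fixed requires dose ∝ CL: 500 × 0.7834 = 392 μg.

392 μg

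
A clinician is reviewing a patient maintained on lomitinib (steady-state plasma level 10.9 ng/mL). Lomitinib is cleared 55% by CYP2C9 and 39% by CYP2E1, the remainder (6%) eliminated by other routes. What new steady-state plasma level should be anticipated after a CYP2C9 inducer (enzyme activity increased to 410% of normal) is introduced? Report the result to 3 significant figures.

The CYP2C9 pathway (55% of clearance) is boosted to 4.1× activity: 0.55 × 4.1 = 2.255.
CYP2E1 (39%) and the residual 6% are unaffected.
New clearance relative to baseline: 2.255 + 0.39 + 0.06 = 2.705.
With dosing unchanged, steady-state plasma level scales as 1/CL: 10.9 / 2.705 = 4.03 ng/mL.

4.03 ng/mL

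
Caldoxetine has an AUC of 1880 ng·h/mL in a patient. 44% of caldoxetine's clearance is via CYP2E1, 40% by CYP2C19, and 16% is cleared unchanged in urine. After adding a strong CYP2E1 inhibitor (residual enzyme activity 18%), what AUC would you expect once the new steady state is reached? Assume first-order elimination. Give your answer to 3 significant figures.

CYP2E1: 0.44 × 0.18 = 0.0792
CYP2C19: 0.4 (unchanged)
Other: 0.16 (unchanged)
CL_new/CL_old = 0.0792 + 0.4 + 0.16 = 0.6392.
New AUC = baseline ÷ relative clearance = 1880 / 0.6392 = 2.94 × 10³ ng·h/mL.

2.94 × 10³ ng·h/mL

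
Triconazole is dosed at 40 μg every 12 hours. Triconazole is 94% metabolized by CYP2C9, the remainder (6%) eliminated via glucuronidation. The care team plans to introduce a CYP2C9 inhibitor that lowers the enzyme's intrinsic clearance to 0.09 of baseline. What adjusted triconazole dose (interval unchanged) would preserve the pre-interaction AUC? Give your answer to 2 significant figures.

The CYP2C9 pathway (94% of clearance) falls to 0.09× activity: 0.94 × 0.09 = 0.0846.
Non-CYP routes (6%) are unchanged.
Relative clearance = 0.0846 + 0.06 = 0.1446.
To maintain the same steady-state level, dose must scale with clearance: new dose = 40 × 0.1446 = 5.8 μg.

5.8 μg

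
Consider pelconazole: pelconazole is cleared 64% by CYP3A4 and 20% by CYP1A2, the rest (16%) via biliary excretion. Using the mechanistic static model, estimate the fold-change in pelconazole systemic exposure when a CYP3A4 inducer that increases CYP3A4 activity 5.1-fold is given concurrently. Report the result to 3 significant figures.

The CYP3A4 pathway (64% of clearance) increases to 5.1× activity: 0.64 × 5.1 = 3.264.
CYP1A2 (20%) and the residual 16% are unaffected.
Relative clearance = 3.264 + 0.2 + 0.16 = 3.624.
Since systemic exposure ∝ 1/CL, the ratio is 1 / 3.624 = 0.276.

0.276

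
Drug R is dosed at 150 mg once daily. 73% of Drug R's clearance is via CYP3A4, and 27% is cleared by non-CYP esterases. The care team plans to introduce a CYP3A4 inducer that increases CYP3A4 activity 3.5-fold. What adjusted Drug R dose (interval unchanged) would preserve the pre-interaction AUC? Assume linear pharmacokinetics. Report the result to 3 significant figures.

424 mg

CYP3A4: 0.73 × 3.5 = 2.555
Other: 0.27 (unchanged)
New clearance relative to baseline: 2.555 + 0.27 = 2.825.
Exposure is unchanged when dose changes in proportion to clearance. New dose = 150 mg × 2.825 = 424 mg.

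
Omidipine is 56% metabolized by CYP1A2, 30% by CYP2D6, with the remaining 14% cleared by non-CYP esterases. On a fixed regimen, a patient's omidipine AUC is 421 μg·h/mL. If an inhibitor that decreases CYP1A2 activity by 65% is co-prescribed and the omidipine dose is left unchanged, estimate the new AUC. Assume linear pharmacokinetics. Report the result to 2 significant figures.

The CYP1A2 pathway (56% of clearance) drops to 0.35× activity: 0.56 × 0.35 = 0.196.
CYP2D6 (30%) and the residual 14% are unaffected.
New clearance relative to baseline: 0.196 + 0.3 + 0.14 = 0.636.
With dosing unchanged, AUC scales as 1/CL: 421 / 0.636 = 6.6 × 10² μg·h/mL.

6.6 × 10² μg·h/mL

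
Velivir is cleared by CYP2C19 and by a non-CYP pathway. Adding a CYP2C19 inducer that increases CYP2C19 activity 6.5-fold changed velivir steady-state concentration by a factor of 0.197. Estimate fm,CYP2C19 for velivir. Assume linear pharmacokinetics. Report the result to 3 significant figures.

Let fm be the CYP2C19 fraction. New clearance relative to baseline = fm × 6.5 + (1 − fm).
Steady-state concentration ratio = 1 / (new CL fraction), so new CL fraction = 1 / 0.197 = 5.076.
fm × 6.5 + 1 − fm = 5.076  ⇒  fm × (6.5 − 1) = 4.076  ⇒  fm = 0.741.

0.741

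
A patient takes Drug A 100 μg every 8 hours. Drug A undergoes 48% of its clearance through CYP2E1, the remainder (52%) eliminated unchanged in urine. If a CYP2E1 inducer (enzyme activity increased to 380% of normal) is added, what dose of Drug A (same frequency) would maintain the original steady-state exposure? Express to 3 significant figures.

CYP2E1: 0.48 × 3.8 = 1.824
Other: 0.52 (unchanged)
New clearance relative to baseline: 1.824 + 0.52 = 2.344.
To maintain the same steady-state level, dose must scale with clearance: new dose = 100 × 2.344 = 234 μg.

234 μg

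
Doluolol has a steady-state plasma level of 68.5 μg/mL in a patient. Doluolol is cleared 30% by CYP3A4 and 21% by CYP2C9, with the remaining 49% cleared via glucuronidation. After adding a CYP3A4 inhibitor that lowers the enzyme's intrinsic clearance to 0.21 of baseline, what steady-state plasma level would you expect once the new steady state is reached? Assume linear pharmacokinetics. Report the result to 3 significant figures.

89.8 μg/mL

The CYP3A4 pathway (30% of clearance) is reduced to 0.21× activity: 0.3 × 0.21 = 0.063.
CYP2C9 (21%) and the residual 49% are unaffected.
CL_new/CL_old = 0.063 + 0.21 + 0.49 = 0.763.
With dosing unchanged, steady-state plasma level scales as 1/CL: 68.5 / 0.763 = 89.8 μg/mL.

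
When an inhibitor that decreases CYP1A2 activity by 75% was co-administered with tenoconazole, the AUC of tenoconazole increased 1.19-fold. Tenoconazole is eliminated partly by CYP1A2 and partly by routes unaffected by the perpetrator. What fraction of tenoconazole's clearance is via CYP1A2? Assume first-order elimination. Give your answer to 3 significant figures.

CL'/CL = 1 / 1.19 = 0.8403
0.25·fm + (1 − fm) = 0.8403
fm = (0.8403 − 1) / (0.25 − 1) = 0.213

0.213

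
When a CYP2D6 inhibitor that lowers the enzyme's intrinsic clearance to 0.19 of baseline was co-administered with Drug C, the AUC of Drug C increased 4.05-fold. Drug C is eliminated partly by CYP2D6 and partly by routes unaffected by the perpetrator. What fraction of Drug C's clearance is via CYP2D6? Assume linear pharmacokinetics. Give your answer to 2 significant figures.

CL'/CL = 1 / 4.05 = 0.2469
0.19·fm + (1 − fm) = 0.2469
fm = (0.2469 − 1) / (0.19 − 1) = 0.93

0.93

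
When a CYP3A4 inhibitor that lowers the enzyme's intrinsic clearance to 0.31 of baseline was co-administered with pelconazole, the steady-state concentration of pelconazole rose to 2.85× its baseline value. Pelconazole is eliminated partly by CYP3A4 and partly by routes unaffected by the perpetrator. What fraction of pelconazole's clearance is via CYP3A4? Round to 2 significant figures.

0.94

Call the CYP3A4 fraction fm. After the interaction, CL_new/CL_old = fm × 0.31 + (1 − fm).
Steady-state concentration ratio = 1 / (new CL fraction), so new CL fraction = 1 / 2.85 = 0.3509.
fm × 0.31 + 1 − fm = 0.3509  ⇒  fm × (0.31 − 1) = −0.6491  ⇒  fm = 0.94.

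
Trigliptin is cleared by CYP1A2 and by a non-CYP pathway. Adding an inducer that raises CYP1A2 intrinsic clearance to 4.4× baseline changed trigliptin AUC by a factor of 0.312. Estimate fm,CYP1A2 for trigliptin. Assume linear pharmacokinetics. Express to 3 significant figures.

0.649

Let fm be the CYP1A2 fraction. New clearance relative to baseline = fm × 4.4 + (1 − fm).
AUC ratio = 1 / (new CL fraction), so new CL fraction = 1 / 0.312 = 3.205.
fm × 4.4 + 1 − fm = 3.205  ⇒  fm × (4.4 − 1) = 2.205  ⇒  fm = 0.649.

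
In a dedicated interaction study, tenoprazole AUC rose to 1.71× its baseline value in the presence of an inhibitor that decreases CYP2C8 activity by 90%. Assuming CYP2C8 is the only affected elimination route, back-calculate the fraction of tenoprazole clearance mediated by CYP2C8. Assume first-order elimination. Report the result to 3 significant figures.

0.461

Write x for the fraction cleared via CYP2C8. The observed AUC change means clearance fell to 1/1.71 = 0.5848 of baseline.
Only the CYP2C8 route changed, so 0.5848 = x·0.1 + (1 − x), giving x = 0.461.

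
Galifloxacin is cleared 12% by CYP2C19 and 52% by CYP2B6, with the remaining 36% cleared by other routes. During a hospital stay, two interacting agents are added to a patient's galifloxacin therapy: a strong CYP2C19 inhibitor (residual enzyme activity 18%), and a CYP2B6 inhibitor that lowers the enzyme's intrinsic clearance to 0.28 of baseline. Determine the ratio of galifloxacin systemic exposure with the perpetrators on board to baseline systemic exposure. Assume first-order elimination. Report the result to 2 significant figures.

The CYP2C19 pathway (12% of clearance) falls to 0.18× activity: 0.12 × 0.18 = 0.0216.
The CYP2B6 pathway (52% of clearance) drops to 0.28× activity: 0.52 × 0.28 = 0.1456.
The remaining 36% of clearance is unaffected.
Relative clearance = 0.0216 + 0.1456 + 0.36 = 0.5272.
Systemic exposure ∝ 1/CL: fold-change = 1 / 0.5272 = 1.9.

1.9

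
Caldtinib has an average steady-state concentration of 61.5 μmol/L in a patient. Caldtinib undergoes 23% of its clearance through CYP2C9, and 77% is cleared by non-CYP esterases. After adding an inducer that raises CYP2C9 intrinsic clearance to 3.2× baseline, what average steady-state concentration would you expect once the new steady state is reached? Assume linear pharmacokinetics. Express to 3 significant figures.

40.8 μmol/L

The CYP2C9 pathway (23% of clearance) rises to 3.2× activity: 0.23 × 3.2 = 0.736.
The remaining 77% of clearance is unaffected.
CL_new/CL_old = 0.736 + 0.77 = 1.506.
New average steady-state concentration = baseline ÷ relative clearance = 61.5 / 1.506 = 40.8 μmol/L.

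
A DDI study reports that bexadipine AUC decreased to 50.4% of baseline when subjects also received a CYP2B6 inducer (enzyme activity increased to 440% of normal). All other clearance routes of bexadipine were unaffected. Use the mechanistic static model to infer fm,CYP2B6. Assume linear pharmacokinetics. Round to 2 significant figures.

0.29

Write x for the fraction cleared via CYP2B6. The observed AUC change means clearance rose to 1/0.504 = 1.984 of baseline.
Setting x·4.4 + (1 − x) = 1.984 and solving: x = (1.984 − 1)/(4.4 − 1) = 0.29.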